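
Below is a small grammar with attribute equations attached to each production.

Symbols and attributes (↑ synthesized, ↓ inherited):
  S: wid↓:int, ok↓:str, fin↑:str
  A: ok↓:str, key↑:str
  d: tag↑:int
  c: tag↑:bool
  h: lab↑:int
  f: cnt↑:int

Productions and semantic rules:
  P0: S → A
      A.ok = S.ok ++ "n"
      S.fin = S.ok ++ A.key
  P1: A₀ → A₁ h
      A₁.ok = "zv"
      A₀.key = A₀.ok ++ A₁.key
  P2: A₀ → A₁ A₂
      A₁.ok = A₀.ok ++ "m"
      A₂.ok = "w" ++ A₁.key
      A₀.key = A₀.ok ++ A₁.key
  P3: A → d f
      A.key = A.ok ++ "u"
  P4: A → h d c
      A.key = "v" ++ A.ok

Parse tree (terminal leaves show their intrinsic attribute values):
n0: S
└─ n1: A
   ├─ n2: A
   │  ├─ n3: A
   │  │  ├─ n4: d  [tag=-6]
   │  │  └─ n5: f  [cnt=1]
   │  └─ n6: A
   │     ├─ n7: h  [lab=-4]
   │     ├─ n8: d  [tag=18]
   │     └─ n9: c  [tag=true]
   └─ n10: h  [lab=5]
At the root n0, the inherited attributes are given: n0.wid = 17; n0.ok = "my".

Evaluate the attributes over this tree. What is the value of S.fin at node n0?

"mymynzvzvmu"

1. n0.wid = 17  [given at root]
2. n0.ok = "my"  [given at root]
3. n1.ok = "myn"  [S.ok ++ "n"]
4. n2.ok = "zv"  ["zv"]
5. n3.ok = "zvm"  [A₀.ok ++ "m"]
6. n4.tag = -6  [terminal]
7. n5.cnt = 1  [terminal]
8. n3.key = "zvmu"  [A.ok ++ "u"]
9. n6.ok = "wzvmu"  ["w" ++ A₁.key]
10. n7.lab = -4  [terminal]
11. n8.tag = 18  [terminal]
12. n9.tag = true  [terminal]
13. n6.key = "vwzvmu"  ["v" ++ A.ok]
14. n2.key = "zvzvmu"  [A₀.ok ++ A₁.key]
15. n10.lab = 5  [terminal]
16. n1.key = "mynzvzvmu"  [A₀.ok ++ A₁.key]
17. n0.fin = "mymynzvzvmu"  [S.ok ++ A.key]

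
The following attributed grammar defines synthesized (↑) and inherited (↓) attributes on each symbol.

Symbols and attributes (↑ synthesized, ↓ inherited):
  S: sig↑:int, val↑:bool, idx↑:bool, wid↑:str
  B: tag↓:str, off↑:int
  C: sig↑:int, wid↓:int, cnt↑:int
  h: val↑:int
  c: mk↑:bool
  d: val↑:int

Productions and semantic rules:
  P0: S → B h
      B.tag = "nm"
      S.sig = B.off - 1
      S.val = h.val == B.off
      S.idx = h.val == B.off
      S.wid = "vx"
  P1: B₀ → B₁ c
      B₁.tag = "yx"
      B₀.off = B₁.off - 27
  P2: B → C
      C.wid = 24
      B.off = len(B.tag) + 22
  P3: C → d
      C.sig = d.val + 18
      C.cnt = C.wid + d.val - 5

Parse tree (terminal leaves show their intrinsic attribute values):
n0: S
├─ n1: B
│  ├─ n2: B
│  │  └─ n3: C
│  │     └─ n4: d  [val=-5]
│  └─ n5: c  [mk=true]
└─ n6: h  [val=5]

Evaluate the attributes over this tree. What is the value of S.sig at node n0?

-4

1. n1.tag = "nm"  ["nm"]
2. n2.tag = "yx"  ["yx"]
3. n3.wid = 24  [24]
4. n4.val = -5  [terminal]
5. n3.sig = 13  [d.val + 18]
6. n3.cnt = 14  [C.wid + d.val - 5]
7. n2.off = 24  [len(B.tag) + 22]
8. n5.mk = true  [terminal]
9. n1.off = -3  [B₁.off - 27]
10. n6.val = 5  [terminal]
11. n0.sig = -4  [B.off - 1]
12. n0.val = false  [h.val == B.off]
13. n0.idx = false  [h.val == B.off]
14. n0.wid = "vx"  ["vx"]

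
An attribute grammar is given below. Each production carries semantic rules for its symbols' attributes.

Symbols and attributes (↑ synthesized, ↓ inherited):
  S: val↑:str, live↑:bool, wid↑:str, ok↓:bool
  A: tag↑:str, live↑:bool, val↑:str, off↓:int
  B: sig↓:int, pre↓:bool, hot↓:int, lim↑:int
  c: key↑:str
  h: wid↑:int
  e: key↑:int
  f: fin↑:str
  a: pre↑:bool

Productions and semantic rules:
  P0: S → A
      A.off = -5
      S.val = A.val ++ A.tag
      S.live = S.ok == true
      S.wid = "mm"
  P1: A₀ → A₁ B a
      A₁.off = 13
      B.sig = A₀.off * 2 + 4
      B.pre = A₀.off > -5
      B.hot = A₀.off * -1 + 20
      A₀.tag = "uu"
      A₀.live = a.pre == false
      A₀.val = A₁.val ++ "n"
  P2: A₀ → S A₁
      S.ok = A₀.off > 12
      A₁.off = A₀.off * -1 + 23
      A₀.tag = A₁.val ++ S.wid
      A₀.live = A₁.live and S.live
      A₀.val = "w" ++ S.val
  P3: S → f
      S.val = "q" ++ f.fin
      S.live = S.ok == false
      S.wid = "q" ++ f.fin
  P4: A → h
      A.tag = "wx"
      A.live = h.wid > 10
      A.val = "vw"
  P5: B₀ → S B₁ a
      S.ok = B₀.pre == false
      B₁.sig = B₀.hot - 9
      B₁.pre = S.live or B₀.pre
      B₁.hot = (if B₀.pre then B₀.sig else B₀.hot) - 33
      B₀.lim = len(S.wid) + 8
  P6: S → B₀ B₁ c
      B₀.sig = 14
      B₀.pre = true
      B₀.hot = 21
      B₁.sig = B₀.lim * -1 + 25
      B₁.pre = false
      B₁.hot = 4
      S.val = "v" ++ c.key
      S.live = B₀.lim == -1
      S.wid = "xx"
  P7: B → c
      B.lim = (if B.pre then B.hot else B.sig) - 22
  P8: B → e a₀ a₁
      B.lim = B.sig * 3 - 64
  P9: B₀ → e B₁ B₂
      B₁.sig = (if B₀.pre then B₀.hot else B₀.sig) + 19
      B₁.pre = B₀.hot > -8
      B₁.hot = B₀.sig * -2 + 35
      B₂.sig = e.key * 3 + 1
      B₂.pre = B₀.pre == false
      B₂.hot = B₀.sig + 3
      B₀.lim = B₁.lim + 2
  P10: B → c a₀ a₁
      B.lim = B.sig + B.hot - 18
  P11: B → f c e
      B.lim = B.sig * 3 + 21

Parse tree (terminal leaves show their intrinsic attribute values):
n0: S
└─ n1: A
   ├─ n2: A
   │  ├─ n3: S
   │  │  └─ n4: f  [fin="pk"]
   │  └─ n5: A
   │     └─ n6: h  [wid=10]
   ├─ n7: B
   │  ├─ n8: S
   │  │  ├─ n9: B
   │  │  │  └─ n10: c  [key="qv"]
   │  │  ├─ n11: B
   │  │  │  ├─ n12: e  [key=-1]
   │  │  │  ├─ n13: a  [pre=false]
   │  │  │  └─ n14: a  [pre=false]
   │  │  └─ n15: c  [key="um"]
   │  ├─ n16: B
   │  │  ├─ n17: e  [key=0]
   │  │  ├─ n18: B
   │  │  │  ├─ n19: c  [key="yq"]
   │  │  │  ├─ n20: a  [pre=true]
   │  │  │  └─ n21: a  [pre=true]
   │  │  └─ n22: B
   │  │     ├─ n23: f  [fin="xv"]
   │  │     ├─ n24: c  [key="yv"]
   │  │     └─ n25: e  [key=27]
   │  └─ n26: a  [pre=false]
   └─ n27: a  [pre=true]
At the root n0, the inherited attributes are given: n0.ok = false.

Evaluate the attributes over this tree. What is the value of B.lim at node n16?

-2

1. n0.ok = false  [given at root]
2. n1.off = -5  [-5]
3. n2.off = 13  [13]
4. n3.ok = true  [A₀.off > 12]
5. n4.fin = "pk"  [terminal]
6. n3.val = "qpk"  ["q" ++ f.fin]
7. n3.live = false  [S.ok == false]
8. n3.wid = "qpk"  ["q" ++ f.fin]
9. n5.off = 10  [A₀.off * -1 + 23]
10. n6.wid = 10  [terminal]
11. n5.tag = "wx"  ["wx"]
12. n5.live = false  [h.wid > 10]
13. n5.val = "vw"  ["vw"]
14. n2.tag = "vwqpk"  [A₁.val ++ S.wid]
15. n2.live = false  [A₁.live and S.live]
16. n2.val = "wqpk"  ["w" ++ S.val]
17. n7.sig = -6  [A₀.off * 2 + 4]
18. n7.pre = false  [A₀.off > -5]
19. n7.hot = 25  [A₀.off * -1 + 20]
20. n8.ok = true  [B₀.pre == false]
21. n9.sig = 14  [14]
22. n9.pre = true  [true]
23. n9.hot = 21  [21]
24. n10.key = "qv"  [terminal]
25. n9.lim = -1  [(if B.pre then B.hot else B.sig) - 22]
26. n11.sig = 26  [B₀.lim * -1 + 25]
27. n11.pre = false  [false]
28. n11.hot = 4  [4]
29. n12.key = -1  [terminal]
30. n13.pre = false  [terminal]
31. n14.pre = false  [terminal]
32. n11.lim = 14  [B.sig * 3 - 64]
33. n15.key = "um"  [terminal]
34. n8.val = "vum"  ["v" ++ c.key]
35. n8.live = true  [B₀.lim == -1]
36. n8.wid = "xx"  ["xx"]
37. n16.sig = 16  [B₀.hot - 9]
38. n16.pre = true  [S.live or B₀.pre]
39. n16.hot = -8  [(if B₀.pre then B₀.sig else B₀.hot) - 33]
40. n17.key = 0  [terminal]
41. n18.sig = 11  [(if B₀.pre then B₀.hot else B₀.sig) + 19]
42. n18.pre = false  [B₀.hot > -8]
43. n18.hot = 3  [B₀.sig * -2 + 35]
44. n19.key = "yq"  [terminal]
45. n20.pre = true  [terminal]
46. n21.pre = true  [terminal]
47. n18.lim = -4  [B.sig + B.hot - 18]
48. n22.sig = 1  [e.key * 3 + 1]
49. n22.pre = false  [B₀.pre == false]
50. n22.hot = 19  [B₀.sig + 3]
51. n23.fin = "xv"  [terminal]
52. n24.key = "yv"  [terminal]
53. n25.key = 27  [terminal]
54. n22.lim = 24  [B.sig * 3 + 21]
55. n16.lim = -2  [B₁.lim + 2]
56. n26.pre = false  [terminal]
57. n7.lim = 10  [len(S.wid) + 8]
58. n27.pre = true  [terminal]
59. n1.tag = "uu"  ["uu"]
60. n1.live = false  [a.pre == false]
61. n1.val = "wqpkn"  [A₁.val ++ "n"]
62. n0.val = "wqpknuu"  [A.val ++ A.tag]
63. n0.live = false  [S.ok == true]
64. n0.wid = "mm"  ["mm"]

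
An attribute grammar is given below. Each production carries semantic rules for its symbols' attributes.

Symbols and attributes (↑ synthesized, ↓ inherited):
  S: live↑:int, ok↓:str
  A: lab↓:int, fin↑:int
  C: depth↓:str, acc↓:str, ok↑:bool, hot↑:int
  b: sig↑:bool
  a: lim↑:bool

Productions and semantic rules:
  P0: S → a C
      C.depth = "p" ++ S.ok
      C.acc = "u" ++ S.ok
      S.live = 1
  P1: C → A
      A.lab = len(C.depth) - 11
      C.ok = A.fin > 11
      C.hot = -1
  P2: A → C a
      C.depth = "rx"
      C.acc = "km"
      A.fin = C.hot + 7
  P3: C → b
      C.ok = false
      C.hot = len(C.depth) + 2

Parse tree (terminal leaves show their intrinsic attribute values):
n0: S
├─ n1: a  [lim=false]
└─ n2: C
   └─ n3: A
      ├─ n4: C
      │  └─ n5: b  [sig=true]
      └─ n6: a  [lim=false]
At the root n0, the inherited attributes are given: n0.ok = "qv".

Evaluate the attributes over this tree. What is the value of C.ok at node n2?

false

1. n0.ok = "qv"  [given at root]
2. n1.lim = false  [terminal]
3. n2.depth = "pqv"  ["p" ++ S.ok]
4. n2.acc = "uqv"  ["u" ++ S.ok]
5. n3.lab = -8  [len(C.depth) - 11]
6. n4.depth = "rx"  ["rx"]
7. n4.acc = "km"  ["km"]
8. n5.sig = true  [terminal]
9. n4.ok = false  [false]
10. n4.hot = 4  [len(C.depth) + 2]
11. n6.lim = false  [terminal]
12. n3.fin = 11  [C.hot + 7]
13. n2.ok = false  [A.fin > 11]
14. n2.hot = -1  [-1]
15. n0.live = 1  [1]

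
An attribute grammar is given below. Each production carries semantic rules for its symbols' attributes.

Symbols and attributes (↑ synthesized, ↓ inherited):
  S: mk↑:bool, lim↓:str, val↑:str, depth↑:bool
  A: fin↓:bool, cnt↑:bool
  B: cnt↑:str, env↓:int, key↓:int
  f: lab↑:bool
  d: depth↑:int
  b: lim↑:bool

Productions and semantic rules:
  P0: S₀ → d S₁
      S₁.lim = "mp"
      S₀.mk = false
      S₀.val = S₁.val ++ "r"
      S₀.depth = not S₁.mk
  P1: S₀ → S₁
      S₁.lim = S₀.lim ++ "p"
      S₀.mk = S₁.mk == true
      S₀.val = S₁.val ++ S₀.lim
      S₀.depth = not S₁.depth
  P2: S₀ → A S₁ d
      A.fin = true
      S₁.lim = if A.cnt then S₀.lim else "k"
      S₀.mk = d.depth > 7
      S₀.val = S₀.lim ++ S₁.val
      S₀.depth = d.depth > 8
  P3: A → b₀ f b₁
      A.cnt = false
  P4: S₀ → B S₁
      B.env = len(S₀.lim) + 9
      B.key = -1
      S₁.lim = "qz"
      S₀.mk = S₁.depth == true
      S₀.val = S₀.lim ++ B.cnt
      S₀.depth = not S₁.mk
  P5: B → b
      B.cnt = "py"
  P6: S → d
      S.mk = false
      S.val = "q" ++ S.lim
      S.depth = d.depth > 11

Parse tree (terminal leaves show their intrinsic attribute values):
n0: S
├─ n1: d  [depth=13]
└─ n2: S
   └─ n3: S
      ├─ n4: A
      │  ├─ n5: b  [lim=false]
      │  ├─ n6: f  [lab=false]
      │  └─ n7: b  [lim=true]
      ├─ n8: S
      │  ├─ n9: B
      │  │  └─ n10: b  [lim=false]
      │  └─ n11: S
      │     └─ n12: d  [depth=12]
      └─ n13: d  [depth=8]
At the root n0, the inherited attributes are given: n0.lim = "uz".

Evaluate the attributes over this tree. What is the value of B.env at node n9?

1. n0.lim = "uz"  [given at root]
2. n1.depth = 13  [terminal]
3. n2.lim = "mp"  ["mp"]
4. n3.lim = "mpp"  [S₀.lim ++ "p"]
5. n4.fin = true  [true]
6. n5.lim = false  [terminal]
7. n6.lab = false  [terminal]
8. n7.lim = true  [terminal]
9. n4.cnt = false  [false]
10. n8.lim = "k"  [if A.cnt then S₀.lim else "k"]
11. n9.env = 10  [len(S₀.lim) + 9]
12. n9.key = -1  [-1]
13. n10.lim = false  [terminal]
14. n9.cnt = "py"  ["py"]
15. n11.lim = "qz"  ["qz"]
16. n12.depth = 12  [terminal]
17. n11.mk = false  [false]
18. n11.val = "qqz"  ["q" ++ S.lim]
19. n11.depth = true  [d.depth > 11]
20. n8.mk = true  [S₁.depth == true]
21. n8.val = "kpy"  [S₀.lim ++ B.cnt]
22. n8.depth = true  [not S₁.mk]
23. n13.depth = 8  [terminal]
24. n3.mk = true  [d.depth > 7]
25. n3.val = "mppkpy"  [S₀.lim ++ S₁.val]
26. n3.depth = false  [d.depth > 8]
27. n2.mk = true  [S₁.mk == true]
28. n2.val = "mppkpymp"  [S₁.val ++ S₀.lim]
29. n2.depth = true  [not S₁.depth]
30. n0.mk = false  [false]
31. n0.val = "mppkpympr"  [S₁.val ++ "r"]
32. n0.depth = false  [not S₁.mk]

10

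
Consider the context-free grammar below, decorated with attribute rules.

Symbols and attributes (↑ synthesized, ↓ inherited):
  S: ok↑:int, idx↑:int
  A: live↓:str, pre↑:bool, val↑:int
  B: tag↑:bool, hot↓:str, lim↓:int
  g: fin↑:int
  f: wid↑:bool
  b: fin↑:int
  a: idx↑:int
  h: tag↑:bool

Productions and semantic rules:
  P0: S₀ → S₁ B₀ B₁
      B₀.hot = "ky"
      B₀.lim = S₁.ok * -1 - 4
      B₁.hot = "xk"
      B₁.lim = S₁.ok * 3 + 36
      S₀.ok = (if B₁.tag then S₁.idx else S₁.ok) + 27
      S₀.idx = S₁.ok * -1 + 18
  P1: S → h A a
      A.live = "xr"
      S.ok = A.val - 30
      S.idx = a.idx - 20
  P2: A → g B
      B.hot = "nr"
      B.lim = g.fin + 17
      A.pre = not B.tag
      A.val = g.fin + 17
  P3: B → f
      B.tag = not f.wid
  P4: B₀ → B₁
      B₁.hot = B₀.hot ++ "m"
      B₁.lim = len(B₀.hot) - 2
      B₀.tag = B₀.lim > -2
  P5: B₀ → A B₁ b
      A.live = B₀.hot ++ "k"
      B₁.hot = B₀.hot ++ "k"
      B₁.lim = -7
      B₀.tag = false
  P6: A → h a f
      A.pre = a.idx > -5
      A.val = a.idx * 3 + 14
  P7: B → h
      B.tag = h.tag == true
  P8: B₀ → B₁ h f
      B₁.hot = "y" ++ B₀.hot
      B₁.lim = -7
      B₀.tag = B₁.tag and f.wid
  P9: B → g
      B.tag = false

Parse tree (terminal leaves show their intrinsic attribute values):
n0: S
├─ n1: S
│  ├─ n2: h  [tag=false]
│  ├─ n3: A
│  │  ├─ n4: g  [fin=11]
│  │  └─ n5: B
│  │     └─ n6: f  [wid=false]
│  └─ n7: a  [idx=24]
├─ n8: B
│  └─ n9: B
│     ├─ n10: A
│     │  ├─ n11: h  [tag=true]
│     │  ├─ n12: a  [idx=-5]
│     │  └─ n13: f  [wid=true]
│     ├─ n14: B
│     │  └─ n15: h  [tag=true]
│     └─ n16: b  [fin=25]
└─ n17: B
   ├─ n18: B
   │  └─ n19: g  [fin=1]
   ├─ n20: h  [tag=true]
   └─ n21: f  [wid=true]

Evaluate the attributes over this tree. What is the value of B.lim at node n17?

1. n2.tag = false  [terminal]
2. n3.live = "xr"  ["xr"]
3. n4.fin = 11  [terminal]
4. n5.hot = "nr"  ["nr"]
5. n5.lim = 28  [g.fin + 17]
6. n6.wid = false  [terminal]
7. n5.tag = true  [not f.wid]
8. n3.pre = false  [not B.tag]
9. n3.val = 28  [g.fin + 17]
10. n7.idx = 24  [terminal]
11. n1.ok = -2  [A.val - 30]
12. n1.idx = 4  [a.idx - 20]
13. n8.hot = "ky"  ["ky"]
14. n8.lim = -2  [S₁.ok * -1 - 4]
15. n9.hot = "kym"  [B₀.hot ++ "m"]
16. n9.lim = 0  [len(B₀.hot) - 2]
17. n10.live = "kymk"  [B₀.hot ++ "k"]
18. n11.tag = true  [terminal]
19. n12.idx = -5  [terminal]
20. n13.wid = true  [terminal]
21. n10.pre = false  [a.idx > -5]
22. n10.val = -1  [a.idx * 3 + 14]
23. n14.hot = "kymk"  [B₀.hot ++ "k"]
24. n14.lim = -7  [-7]
25. n15.tag = true  [terminal]
26. n14.tag = true  [h.tag == true]
27. n16.fin = 25  [terminal]
28. n9.tag = false  [false]
29. n8.tag = false  [B₀.lim > -2]
30. n17.hot = "xk"  ["xk"]
31. n17.lim = 30  [S₁.ok * 3 + 36]
32. n18.hot = "yxk"  ["y" ++ B₀.hot]
33. n18.lim = -7  [-7]
34. n19.fin = 1  [terminal]
35. n18.tag = false  [false]
36. n20.tag = true  [terminal]
37. n21.wid = true  [terminal]
38. n17.tag = false  [B₁.tag and f.wid]
39. n0.ok = 25  [(if B₁.tag then S₁.idx else S₁.ok) + 27]
40. n0.idx = 20  [S₁.ok * -1 + 18]

30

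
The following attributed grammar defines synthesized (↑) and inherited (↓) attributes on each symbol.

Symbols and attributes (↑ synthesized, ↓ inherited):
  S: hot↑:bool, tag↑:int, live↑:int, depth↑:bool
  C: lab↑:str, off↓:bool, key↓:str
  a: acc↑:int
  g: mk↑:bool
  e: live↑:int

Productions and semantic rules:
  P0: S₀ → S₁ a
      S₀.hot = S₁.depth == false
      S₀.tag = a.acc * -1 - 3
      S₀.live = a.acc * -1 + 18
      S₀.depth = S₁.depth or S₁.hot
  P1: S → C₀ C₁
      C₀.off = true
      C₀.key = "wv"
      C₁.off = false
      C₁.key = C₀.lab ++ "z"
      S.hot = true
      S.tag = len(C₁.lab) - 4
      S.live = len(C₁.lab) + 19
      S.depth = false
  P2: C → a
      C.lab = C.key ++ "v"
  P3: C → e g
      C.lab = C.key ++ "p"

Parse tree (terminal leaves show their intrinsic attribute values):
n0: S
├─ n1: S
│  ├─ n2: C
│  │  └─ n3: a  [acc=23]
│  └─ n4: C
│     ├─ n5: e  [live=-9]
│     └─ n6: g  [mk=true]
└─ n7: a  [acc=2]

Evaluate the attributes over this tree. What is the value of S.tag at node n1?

1

1. n2.off = true  [true]
2. n2.key = "wv"  ["wv"]
3. n3.acc = 23  [terminal]
4. n2.lab = "wvv"  [C.key ++ "v"]
5. n4.off = false  [false]
6. n4.key = "wvvz"  [C₀.lab ++ "z"]
7. n5.live = -9  [terminal]
8. n6.mk = true  [terminal]
9. n4.lab = "wvvzp"  [C.key ++ "p"]
10. n1.hot = true  [true]
11. n1.tag = 1  [len(C₁.lab) - 4]
12. n1.live = 24  [len(C₁.lab) + 19]
13. n1.depth = false  [false]
14. n7.acc = 2  [terminal]
15. n0.hot = true  [S₁.depth == false]
16. n0.tag = -5  [a.acc * -1 - 3]
17. n0.live = 16  [a.acc * -1 + 18]
18. n0.depth = true  [S₁.depth or S₁.hot]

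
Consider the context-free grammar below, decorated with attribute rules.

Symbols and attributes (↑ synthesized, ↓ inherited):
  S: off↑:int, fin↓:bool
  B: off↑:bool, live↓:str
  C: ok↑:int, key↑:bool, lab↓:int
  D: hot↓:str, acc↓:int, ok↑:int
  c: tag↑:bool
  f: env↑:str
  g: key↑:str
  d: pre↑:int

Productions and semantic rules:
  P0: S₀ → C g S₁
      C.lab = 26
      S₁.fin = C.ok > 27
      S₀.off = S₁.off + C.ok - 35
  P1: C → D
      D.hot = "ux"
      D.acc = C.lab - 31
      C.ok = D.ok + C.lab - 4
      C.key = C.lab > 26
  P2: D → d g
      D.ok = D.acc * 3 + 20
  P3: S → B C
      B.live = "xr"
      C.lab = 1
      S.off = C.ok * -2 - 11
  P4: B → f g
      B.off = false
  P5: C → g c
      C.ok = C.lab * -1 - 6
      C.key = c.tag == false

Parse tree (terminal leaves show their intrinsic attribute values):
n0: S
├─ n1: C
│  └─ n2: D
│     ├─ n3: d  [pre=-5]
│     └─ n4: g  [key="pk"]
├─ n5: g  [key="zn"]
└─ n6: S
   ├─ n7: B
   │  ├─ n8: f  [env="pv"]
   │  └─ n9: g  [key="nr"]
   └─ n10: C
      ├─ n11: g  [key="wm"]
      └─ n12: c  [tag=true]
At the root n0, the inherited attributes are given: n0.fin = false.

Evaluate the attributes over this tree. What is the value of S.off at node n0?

1. n0.fin = false  [given at root]
2. n1.lab = 26  [26]
3. n2.hot = "ux"  ["ux"]
4. n2.acc = -5  [C.lab - 31]
5. n3.pre = -5  [terminal]
6. n4.key = "pk"  [terminal]
7. n2.ok = 5  [D.acc * 3 + 20]
8. n1.ok = 27  [D.ok + C.lab - 4]
9. n1.key = false  [C.lab > 26]
10. n5.key = "zn"  [terminal]
11. n6.fin = false  [C.ok > 27]
12. n7.live = "xr"  ["xr"]
13. n8.env = "pv"  [terminal]
14. n9.key = "nr"  [terminal]
15. n7.off = false  [false]
16. n10.lab = 1  [1]
17. n11.key = "wm"  [terminal]
18. n12.tag = true  [terminal]
19. n10.ok = -7  [C.lab * -1 - 6]
20. n10.key = false  [c.tag == false]
21. n6.off = 3  [C.ok * -2 - 11]
22. n0.off = -5  [S₁.off + C.ok - 35]

-5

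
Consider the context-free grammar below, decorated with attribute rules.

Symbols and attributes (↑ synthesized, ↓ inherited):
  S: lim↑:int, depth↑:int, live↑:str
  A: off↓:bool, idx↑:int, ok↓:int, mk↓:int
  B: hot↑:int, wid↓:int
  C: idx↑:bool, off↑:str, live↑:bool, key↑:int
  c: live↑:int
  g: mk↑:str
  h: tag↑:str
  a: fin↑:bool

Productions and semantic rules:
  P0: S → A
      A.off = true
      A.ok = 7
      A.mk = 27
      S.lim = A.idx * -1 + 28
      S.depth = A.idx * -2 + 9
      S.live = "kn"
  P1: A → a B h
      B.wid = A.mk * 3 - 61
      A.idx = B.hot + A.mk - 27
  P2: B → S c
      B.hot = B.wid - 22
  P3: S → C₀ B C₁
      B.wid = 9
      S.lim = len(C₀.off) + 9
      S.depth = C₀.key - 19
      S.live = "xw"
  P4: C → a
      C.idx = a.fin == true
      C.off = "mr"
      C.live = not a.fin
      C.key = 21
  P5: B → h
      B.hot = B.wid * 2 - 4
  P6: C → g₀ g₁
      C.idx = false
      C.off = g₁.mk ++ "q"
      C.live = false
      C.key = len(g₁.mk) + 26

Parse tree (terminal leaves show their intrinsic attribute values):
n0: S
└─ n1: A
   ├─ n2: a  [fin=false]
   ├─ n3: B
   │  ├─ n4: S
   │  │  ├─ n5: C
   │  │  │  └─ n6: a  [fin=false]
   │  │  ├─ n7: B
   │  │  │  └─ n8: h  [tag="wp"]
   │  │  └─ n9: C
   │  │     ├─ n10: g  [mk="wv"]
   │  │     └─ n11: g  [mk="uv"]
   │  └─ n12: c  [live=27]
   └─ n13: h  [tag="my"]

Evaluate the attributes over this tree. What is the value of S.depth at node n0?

1. n1.off = true  [true]
2. n1.ok = 7  [7]
3. n1.mk = 27  [27]
4. n2.fin = false  [terminal]
5. n3.wid = 20  [A.mk * 3 - 61]
6. n6.fin = false  [terminal]
7. n5.idx = false  [a.fin == true]
8. n5.off = "mr"  ["mr"]
9. n5.live = true  [not a.fin]
10. n5.key = 21  [21]
11. n7.wid = 9  [9]
12. n8.tag = "wp"  [terminal]
13. n7.hot = 14  [B.wid * 2 - 4]
14. n10.mk = "wv"  [terminal]
15. n11.mk = "uv"  [terminal]
16. n9.idx = false  [false]
17. n9.off = "uvq"  [g₁.mk ++ "q"]
18. n9.live = false  [false]
19. n9.key = 28  [len(g₁.mk) + 26]
20. n4.lim = 11  [len(C₀.off) + 9]
21. n4.depth = 2  [C₀.key - 19]
22. n4.live = "xw"  ["xw"]
23. n12.live = 27  [terminal]
24. n3.hot = -2  [B.wid - 22]
25. n13.tag = "my"  [terminal]
26. n1.idx = -2  [B.hot + A.mk - 27]
27. n0.lim = 30  [A.idx * -1 + 28]
28. n0.depth = 13  [A.idx * -2 + 9]
29. n0.live = "kn"  ["kn"]

13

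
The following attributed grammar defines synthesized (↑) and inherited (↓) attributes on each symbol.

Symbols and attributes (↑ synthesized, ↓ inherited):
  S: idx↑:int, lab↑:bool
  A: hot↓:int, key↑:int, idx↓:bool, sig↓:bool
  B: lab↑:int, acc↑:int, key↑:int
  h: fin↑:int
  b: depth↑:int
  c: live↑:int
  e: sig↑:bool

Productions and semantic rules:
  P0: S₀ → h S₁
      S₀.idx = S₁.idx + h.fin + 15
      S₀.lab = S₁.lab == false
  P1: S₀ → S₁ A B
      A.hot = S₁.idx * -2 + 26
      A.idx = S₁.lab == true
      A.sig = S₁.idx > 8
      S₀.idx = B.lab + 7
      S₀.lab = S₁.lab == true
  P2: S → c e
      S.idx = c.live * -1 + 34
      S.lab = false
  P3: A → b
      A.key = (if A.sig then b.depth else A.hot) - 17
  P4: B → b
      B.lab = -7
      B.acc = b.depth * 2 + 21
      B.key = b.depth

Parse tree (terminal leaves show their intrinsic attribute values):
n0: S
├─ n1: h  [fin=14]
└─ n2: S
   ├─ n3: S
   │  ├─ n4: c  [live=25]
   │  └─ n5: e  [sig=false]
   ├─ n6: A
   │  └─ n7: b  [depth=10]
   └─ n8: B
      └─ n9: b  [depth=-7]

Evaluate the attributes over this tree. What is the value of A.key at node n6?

-7

1. n1.fin = 14  [terminal]
2. n4.live = 25  [terminal]
3. n5.sig = false  [terminal]
4. n3.idx = 9  [c.live * -1 + 34]
5. n3.lab = false  [false]
6. n6.hot = 8  [S₁.idx * -2 + 26]
7. n6.idx = false  [S₁.lab == true]
8. n6.sig = true  [S₁.idx > 8]
9. n7.depth = 10  [terminal]
10. n6.key = -7  [(if A.sig then b.depth else A.hot) - 17]
11. n9.depth = -7  [terminal]
12. n8.lab = -7  [-7]
13. n8.acc = 7  [b.depth * 2 + 21]
14. n8.key = -7  [b.depth]
15. n2.idx = 0  [B.lab + 7]
16. n2.lab = false  [S₁.lab == true]
17. n0.idx = 29  [S₁.idx + h.fin + 15]
18. n0.lab = true  [S₁.lab == false]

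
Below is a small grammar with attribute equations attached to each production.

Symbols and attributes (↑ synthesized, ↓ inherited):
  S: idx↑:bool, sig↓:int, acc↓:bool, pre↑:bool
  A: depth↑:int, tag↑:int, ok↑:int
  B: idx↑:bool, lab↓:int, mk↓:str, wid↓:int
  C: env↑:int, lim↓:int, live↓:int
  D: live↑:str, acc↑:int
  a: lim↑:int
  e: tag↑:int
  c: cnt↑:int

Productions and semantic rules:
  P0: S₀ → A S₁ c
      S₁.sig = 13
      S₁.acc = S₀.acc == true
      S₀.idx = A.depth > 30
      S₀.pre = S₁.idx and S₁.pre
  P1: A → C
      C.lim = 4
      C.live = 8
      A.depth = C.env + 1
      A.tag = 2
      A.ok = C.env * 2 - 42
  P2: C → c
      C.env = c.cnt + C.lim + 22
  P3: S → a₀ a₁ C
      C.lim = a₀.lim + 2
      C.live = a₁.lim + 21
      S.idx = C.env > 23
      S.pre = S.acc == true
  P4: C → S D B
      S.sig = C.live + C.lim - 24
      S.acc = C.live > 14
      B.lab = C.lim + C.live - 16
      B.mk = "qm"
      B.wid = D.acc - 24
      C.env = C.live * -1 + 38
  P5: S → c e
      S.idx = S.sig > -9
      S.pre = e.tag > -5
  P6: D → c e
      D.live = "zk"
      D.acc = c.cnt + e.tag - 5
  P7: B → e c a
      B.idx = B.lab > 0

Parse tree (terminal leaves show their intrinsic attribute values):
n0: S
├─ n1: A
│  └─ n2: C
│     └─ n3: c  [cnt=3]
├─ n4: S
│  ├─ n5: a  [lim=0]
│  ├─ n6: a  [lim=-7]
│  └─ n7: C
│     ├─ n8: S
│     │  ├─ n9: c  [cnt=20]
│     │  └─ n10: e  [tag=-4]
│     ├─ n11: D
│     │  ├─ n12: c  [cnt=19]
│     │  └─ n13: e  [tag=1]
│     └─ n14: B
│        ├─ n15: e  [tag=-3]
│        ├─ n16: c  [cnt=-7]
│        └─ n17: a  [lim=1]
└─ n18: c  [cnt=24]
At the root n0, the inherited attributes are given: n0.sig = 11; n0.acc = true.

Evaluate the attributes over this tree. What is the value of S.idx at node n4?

true

1. n0.sig = 11  [given at root]
2. n0.acc = true  [given at root]
3. n2.lim = 4  [4]
4. n2.live = 8  [8]
5. n3.cnt = 3  [terminal]
6. n2.env = 29  [c.cnt + C.lim + 22]
7. n1.depth = 30  [C.env + 1]
8. n1.tag = 2  [2]
9. n1.ok = 16  [C.env * 2 - 42]
10. n4.sig = 13  [13]
11. n4.acc = true  [S₀.acc == true]
12. n5.lim = 0  [terminal]
13. n6.lim = -7  [terminal]
14. n7.lim = 2  [a₀.lim + 2]
15. n7.live = 14  [a₁.lim + 21]
16. n8.sig = -8  [C.live + C.lim - 24]
17. n8.acc = false  [C.live > 14]
18. n9.cnt = 20  [terminal]
19. n10.tag = -4  [terminal]
20. n8.idx = true  [S.sig > -9]
21. n8.pre = true  [e.tag > -5]
22. n12.cnt = 19  [terminal]
23. n13.tag = 1  [terminal]
24. n11.live = "zk"  ["zk"]
25. n11.acc = 15  [c.cnt + e.tag - 5]
26. n14.lab = 0  [C.lim + C.live - 16]
27. n14.mk = "qm"  ["qm"]
28. n14.wid = -9  [D.acc - 24]
29. n15.tag = -3  [terminal]
30. n16.cnt = -7  [terminal]
31. n17.lim = 1  [terminal]
32. n14.idx = false  [B.lab > 0]
33. n7.env = 24  [C.live * -1 + 38]
34. n4.idx = true  [C.env > 23]
35. n4.pre = true  [S.acc == true]
36. n18.cnt = 24  [terminal]
37. n0.idx = false  [A.depth > 30]
38. n0.pre = true  [S₁.idx and S₁.pre]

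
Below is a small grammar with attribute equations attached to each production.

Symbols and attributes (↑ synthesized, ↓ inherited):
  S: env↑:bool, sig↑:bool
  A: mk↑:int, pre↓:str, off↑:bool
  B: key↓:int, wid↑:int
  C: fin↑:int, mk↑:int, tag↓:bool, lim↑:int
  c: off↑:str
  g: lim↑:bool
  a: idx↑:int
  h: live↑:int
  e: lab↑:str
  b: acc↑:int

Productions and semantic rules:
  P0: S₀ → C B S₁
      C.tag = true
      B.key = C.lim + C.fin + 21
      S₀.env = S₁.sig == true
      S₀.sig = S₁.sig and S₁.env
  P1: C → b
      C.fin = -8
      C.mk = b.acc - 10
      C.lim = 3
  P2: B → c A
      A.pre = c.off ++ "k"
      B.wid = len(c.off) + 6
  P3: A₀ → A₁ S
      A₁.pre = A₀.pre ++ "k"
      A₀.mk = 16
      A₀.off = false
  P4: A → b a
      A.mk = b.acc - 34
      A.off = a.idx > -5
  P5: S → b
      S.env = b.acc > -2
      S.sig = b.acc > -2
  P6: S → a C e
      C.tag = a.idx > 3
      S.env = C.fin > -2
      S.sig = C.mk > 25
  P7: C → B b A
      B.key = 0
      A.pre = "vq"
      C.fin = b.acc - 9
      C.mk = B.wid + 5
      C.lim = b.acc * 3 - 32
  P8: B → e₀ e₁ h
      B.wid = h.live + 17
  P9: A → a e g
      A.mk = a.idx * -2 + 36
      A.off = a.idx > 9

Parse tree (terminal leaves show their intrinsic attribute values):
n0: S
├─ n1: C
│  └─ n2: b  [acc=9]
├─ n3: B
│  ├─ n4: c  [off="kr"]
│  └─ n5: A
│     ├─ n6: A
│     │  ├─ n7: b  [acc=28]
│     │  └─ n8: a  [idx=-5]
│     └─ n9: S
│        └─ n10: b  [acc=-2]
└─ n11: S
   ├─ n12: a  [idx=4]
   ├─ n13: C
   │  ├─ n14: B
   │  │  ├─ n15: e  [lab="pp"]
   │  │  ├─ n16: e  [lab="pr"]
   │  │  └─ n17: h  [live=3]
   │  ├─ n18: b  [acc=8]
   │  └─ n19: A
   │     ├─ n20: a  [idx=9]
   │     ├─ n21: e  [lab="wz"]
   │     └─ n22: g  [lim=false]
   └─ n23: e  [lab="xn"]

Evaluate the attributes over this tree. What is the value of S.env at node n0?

false

1. n1.tag = true  [true]
2. n2.acc = 9  [terminal]
3. n1.fin = -8  [-8]
4. n1.mk = -1  [b.acc - 10]
5. n1.lim = 3  [3]
6. n3.key = 16  [C.lim + C.fin + 21]
7. n4.off = "kr"  [terminal]
8. n5.pre = "krk"  [c.off ++ "k"]
9. n6.pre = "krkk"  [A₀.pre ++ "k"]
10. n7.acc = 28  [terminal]
11. n8.idx = -5  [terminal]
12. n6.mk = -6  [b.acc - 34]
13. n6.off = false  [a.idx > -5]
14. n10.acc = -2  [terminal]
15. n9.env = false  [b.acc > -2]
16. n9.sig = false  [b.acc > -2]
17. n5.mk = 16  [16]
18. n5.off = false  [false]
19. n3.wid = 8  [len(c.off) + 6]
20. n12.idx = 4  [terminal]
21. n13.tag = true  [a.idx > 3]
22. n14.key = 0  [0]
23. n15.lab = "pp"  [terminal]
24. n16.lab = "pr"  [terminal]
25. n17.live = 3  [terminal]
26. n14.wid = 20  [h.live + 17]
27. n18.acc = 8  [terminal]
28. n19.pre = "vq"  ["vq"]
29. n20.idx = 9  [terminal]
30. n21.lab = "wz"  [terminal]
31. n22.lim = false  [terminal]
32. n19.mk = 18  [a.idx * -2 + 36]
33. n19.off = false  [a.idx > 9]
34. n13.fin = -1  [b.acc - 9]
35. n13.mk = 25  [B.wid + 5]
36. n13.lim = -8  [b.acc * 3 - 32]
37. n23.lab = "xn"  [terminal]
38. n11.env = true  [C.fin > -2]
39. n11.sig = false  [C.mk > 25]
40. n0.env = false  [S₁.sig == true]
41. n0.sig = false  [S₁.sig and S₁.env]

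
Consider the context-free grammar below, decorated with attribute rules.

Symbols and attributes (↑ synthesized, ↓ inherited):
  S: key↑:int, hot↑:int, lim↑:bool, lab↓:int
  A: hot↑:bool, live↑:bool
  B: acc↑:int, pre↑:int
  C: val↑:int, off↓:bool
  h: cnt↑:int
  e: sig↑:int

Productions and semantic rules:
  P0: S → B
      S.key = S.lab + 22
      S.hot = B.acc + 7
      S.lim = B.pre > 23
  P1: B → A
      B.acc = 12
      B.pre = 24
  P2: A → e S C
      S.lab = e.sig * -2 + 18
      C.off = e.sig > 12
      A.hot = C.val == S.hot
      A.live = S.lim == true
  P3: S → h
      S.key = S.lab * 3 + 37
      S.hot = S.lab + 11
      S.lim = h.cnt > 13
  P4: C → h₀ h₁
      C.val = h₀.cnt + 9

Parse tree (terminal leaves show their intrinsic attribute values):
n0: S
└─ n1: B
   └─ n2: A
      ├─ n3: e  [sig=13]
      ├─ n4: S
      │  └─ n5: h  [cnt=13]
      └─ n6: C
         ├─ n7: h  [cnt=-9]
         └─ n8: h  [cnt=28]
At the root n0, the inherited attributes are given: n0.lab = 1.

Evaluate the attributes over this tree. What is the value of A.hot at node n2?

1. n0.lab = 1  [given at root]
2. n3.sig = 13  [terminal]
3. n4.lab = -8  [e.sig * -2 + 18]
4. n5.cnt = 13  [terminal]
5. n4.key = 13  [S.lab * 3 + 37]
6. n4.hot = 3  [S.lab + 11]
7. n4.lim = false  [h.cnt > 13]
8. n6.off = true  [e.sig > 12]
9. n7.cnt = -9  [terminal]
10. n8.cnt = 28  [terminal]
11. n6.val = 0  [h₀.cnt + 9]
12. n2.hot = false  [C.val == S.hot]
13. n2.live = false  [S.lim == true]
14. n1.acc = 12  [12]
15. n1.pre = 24  [24]
16. n0.key = 23  [S.lab + 22]
17. n0.hot = 19  [B.acc + 7]
18. n0.lim = true  [B.pre > 23]

false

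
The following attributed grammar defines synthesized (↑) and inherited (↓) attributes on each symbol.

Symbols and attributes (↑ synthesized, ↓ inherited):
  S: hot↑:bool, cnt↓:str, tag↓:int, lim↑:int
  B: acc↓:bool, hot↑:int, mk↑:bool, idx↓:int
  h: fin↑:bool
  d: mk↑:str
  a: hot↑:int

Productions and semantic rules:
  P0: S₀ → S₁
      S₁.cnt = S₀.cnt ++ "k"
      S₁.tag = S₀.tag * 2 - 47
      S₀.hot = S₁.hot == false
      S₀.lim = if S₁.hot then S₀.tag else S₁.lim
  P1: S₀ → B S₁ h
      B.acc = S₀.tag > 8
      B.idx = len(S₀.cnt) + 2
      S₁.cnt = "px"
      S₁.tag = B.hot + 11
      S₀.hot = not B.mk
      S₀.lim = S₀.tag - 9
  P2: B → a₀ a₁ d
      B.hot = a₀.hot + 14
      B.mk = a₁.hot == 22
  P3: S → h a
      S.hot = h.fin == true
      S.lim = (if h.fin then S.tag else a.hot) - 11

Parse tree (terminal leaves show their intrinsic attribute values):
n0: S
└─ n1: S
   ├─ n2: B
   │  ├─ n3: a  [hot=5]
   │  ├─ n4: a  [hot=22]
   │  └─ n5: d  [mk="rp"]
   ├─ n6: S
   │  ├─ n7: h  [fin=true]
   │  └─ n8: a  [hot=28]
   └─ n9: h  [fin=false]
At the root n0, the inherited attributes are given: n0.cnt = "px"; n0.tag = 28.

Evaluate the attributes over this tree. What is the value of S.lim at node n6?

1. n0.cnt = "px"  [given at root]
2. n0.tag = 28  [given at root]
3. n1.cnt = "pxk"  [S₀.cnt ++ "k"]
4. n1.tag = 9  [S₀.tag * 2 - 47]
5. n2.acc = true  [S₀.tag > 8]
6. n2.idx = 5  [len(S₀.cnt) + 2]
7. n3.hot = 5  [terminal]
8. n4.hot = 22  [terminal]
9. n5.mk = "rp"  [terminal]
10. n2.hot = 19  [a₀.hot + 14]
11. n2.mk = true  [a₁.hot == 22]
12. n6.cnt = "px"  ["px"]
13. n6.tag = 30  [B.hot + 11]
14. n7.fin = true  [terminal]
15. n8.hot = 28  [terminal]
16. n6.hot = true  [h.fin == true]
17. n6.lim = 19  [(if h.fin then S.tag else a.hot) - 11]
18. n9.fin = false  [terminal]
19. n1.hot = false  [not B.mk]
20. n1.lim = 0  [S₀.tag - 9]
21. n0.hot = true  [S₁.hot == false]
22. n0.lim = 0  [if S₁.hot then S₀.tag else S₁.lim]

19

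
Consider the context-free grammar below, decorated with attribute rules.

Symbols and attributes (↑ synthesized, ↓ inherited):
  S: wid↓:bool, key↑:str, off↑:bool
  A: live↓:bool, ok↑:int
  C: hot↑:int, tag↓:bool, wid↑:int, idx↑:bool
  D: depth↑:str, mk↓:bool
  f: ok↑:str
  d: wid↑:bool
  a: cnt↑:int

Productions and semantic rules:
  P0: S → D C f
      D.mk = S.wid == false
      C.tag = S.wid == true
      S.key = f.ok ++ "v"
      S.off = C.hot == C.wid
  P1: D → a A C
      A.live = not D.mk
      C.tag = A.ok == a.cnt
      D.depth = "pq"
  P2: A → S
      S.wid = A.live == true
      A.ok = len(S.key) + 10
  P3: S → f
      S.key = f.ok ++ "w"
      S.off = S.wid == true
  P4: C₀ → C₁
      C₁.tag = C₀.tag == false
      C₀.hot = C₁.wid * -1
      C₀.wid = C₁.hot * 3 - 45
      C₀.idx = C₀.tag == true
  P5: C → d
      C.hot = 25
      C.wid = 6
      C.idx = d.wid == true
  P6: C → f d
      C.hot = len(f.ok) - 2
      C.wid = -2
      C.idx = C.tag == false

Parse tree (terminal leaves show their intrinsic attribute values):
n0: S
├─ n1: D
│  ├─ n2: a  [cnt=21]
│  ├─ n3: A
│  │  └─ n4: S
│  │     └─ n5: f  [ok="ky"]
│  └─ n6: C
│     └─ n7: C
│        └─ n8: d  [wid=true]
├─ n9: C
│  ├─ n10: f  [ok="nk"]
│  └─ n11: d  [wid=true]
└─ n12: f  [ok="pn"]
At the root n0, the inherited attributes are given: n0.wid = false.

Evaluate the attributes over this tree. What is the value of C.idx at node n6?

1. n0.wid = false  [given at root]
2. n1.mk = true  [S.wid == false]
3. n2.cnt = 21  [terminal]
4. n3.live = false  [not D.mk]
5. n4.wid = false  [A.live == true]
6. n5.ok = "ky"  [terminal]
7. n4.key = "kyw"  [f.ok ++ "w"]
8. n4.off = false  [S.wid == true]
9. n3.ok = 13  [len(S.key) + 10]
10. n6.tag = false  [A.ok == a.cnt]
11. n7.tag = true  [C₀.tag == false]
12. n8.wid = true  [terminal]
13. n7.hot = 25  [25]
14. n7.wid = 6  [6]
15. n7.idx = true  [d.wid == true]
16. n6.hot = -6  [C₁.wid * -1]
17. n6.wid = 30  [C₁.hot * 3 - 45]
18. n6.idx = false  [C₀.tag == true]
19. n1.depth = "pq"  ["pq"]
20. n9.tag = false  [S.wid == true]
21. n10.ok = "nk"  [terminal]
22. n11.wid = true  [terminal]
23. n9.hot = 0  [len(f.ok) - 2]
24. n9.wid = -2  [-2]
25. n9.idx = true  [C.tag == false]
26. n12.ok = "pn"  [terminal]
27. n0.key = "pnv"  [f.ok ++ "v"]
28. n0.off = false  [C.hot == C.wid]

false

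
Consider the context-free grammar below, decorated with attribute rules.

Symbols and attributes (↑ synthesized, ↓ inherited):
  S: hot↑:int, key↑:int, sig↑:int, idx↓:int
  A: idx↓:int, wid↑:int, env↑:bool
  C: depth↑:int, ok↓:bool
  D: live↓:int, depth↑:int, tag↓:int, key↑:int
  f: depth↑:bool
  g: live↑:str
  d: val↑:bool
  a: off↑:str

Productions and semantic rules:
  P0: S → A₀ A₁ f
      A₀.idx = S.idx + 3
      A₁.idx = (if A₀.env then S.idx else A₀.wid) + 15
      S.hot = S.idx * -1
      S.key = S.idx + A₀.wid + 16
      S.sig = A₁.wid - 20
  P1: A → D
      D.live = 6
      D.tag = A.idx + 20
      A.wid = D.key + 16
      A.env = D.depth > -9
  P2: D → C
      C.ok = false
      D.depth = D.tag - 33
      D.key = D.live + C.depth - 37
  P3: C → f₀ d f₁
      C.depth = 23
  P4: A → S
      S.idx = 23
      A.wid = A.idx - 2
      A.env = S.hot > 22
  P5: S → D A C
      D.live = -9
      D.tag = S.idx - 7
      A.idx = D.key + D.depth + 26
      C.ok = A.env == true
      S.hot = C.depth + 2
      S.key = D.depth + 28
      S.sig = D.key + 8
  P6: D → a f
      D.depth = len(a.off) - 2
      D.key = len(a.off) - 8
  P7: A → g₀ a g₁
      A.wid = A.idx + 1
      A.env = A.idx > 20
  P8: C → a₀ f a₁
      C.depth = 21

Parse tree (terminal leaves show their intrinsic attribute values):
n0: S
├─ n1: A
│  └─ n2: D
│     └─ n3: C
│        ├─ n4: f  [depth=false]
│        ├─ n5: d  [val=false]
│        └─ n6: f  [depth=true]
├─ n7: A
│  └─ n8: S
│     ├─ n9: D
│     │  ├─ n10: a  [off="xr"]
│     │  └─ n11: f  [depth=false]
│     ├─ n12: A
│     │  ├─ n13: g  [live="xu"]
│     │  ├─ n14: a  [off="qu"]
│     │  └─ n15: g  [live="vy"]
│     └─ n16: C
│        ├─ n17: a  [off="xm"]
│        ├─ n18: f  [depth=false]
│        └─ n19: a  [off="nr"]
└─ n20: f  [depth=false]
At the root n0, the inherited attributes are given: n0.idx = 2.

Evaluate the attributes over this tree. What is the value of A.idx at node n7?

17

1. n0.idx = 2  [given at root]
2. n1.idx = 5  [S.idx + 3]
3. n2.live = 6  [6]
4. n2.tag = 25  [A.idx + 20]
5. n3.ok = false  [false]
6. n4.depth = false  [terminal]
7. n5.val = false  [terminal]
8. n6.depth = true  [terminal]
9. n3.depth = 23  [23]
10. n2.depth = -8  [D.tag - 33]
11. n2.key = -8  [D.live + C.depth - 37]
12. n1.wid = 8  [D.key + 16]
13. n1.env = true  [D.depth > -9]
14. n7.idx = 17  [(if A₀.env then S.idx else A₀.wid) + 15]
15. n8.idx = 23  [23]
16. n9.live = -9  [-9]
17. n9.tag = 16  [S.idx - 7]
18. n10.off = "xr"  [terminal]
19. n11.depth = false  [terminal]
20. n9.depth = 0  [len(a.off) - 2]
21. n9.key = -6  [len(a.off) - 8]
22. n12.idx = 20  [D.key + D.depth + 26]
23. n13.live = "xu"  [terminal]
24. n14.off = "qu"  [terminal]
25. n15.live = "vy"  [terminal]
26. n12.wid = 21  [A.idx + 1]
27. n12.env = false  [A.idx > 20]
28. n16.ok = false  [A.env == true]
29. n17.off = "xm"  [terminal]
30. n18.depth = false  [terminal]
31. n19.off = "nr"  [terminal]
32. n16.depth = 21  [21]
33. n8.hot = 23  [C.depth + 2]
34. n8.key = 28  [D.depth + 28]
35. n8.sig = 2  [D.key + 8]
36. n7.wid = 15  [A.idx - 2]
37. n7.env = true  [S.hot > 22]
38. n20.depth = false  [terminal]
39. n0.hot = -2  [S.idx * -1]
40. n0.key = 26  [S.idx + A₀.wid + 16]
41. n0.sig = -5  [A₁.wid - 20]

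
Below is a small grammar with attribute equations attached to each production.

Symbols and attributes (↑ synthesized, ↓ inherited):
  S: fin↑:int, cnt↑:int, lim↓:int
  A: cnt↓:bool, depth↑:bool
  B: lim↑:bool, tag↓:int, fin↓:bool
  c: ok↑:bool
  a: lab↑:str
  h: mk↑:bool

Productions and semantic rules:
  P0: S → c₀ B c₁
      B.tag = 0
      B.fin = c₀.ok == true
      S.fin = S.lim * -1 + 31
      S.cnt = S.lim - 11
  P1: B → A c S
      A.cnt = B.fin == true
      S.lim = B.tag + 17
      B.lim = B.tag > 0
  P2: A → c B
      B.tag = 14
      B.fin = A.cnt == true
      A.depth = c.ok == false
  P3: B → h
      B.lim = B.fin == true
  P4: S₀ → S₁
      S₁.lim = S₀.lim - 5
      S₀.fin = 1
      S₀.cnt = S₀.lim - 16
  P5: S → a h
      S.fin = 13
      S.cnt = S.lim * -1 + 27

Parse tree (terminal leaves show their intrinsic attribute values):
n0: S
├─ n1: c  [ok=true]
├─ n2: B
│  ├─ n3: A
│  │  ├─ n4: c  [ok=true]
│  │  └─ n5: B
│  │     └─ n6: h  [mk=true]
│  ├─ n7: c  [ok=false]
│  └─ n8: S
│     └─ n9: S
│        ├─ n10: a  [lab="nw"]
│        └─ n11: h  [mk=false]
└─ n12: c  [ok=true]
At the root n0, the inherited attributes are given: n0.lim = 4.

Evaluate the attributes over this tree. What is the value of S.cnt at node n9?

15

1. n0.lim = 4  [given at root]
2. n1.ok = true  [terminal]
3. n2.tag = 0  [0]
4. n2.fin = true  [c₀.ok == true]
5. n3.cnt = true  [B.fin == true]
6. n4.ok = true  [terminal]
7. n5.tag = 14  [14]
8. n5.fin = true  [A.cnt == true]
9. n6.mk = true  [terminal]
10. n5.lim = true  [B.fin == true]
11. n3.depth = false  [c.ok == false]
12. n7.ok = false  [terminal]
13. n8.lim = 17  [B.tag + 17]
14. n9.lim = 12  [S₀.lim - 5]
15. n10.lab = "nw"  [terminal]
16. n11.mk = false  [terminal]
17. n9.fin = 13  [13]
18. n9.cnt = 15  [S.lim * -1 + 27]
19. n8.fin = 1  [1]
20. n8.cnt = 1  [S₀.lim - 16]
21. n2.lim = false  [B.tag > 0]
22. n12.ok = true  [terminal]
23. n0.fin = 27  [S.lim * -1 + 31]
24. n0.cnt = -7  [S.lim - 11]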